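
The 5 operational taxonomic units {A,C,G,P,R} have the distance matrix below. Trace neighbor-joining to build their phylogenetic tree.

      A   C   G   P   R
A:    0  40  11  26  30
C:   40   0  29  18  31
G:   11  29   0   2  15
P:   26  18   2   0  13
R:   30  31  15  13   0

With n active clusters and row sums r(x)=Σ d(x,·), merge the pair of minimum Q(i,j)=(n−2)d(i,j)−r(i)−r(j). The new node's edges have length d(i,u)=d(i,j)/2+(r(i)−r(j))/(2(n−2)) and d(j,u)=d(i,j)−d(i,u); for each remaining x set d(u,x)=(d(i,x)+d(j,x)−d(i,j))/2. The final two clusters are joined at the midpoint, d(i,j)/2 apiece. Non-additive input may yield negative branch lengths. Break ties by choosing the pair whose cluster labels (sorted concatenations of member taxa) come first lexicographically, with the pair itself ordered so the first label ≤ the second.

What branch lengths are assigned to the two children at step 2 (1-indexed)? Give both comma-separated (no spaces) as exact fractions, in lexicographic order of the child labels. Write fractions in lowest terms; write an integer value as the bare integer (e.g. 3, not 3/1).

55/8,81/8

1. join A+G (d=11, Q=-131) ⇒ AG; edges |A|=83/6, |G|=-17/6
  updated: d(AG,C)=29, d(AG,P)=17/2, d(AG,R)=17
2. join AG+R (d=17, Q=-163/2) ⇒ AGR; edges |AG|=55/8, |R|=81/8
  updated: d(AGR,C)=43/2, d(AGR,P)=9/4
3. join AGR+C (d=43/2, Q=-167/4) ⇒ ACGR; edges |AGR|=23/8, |C|=149/8
  updated: d(ACGR,P)=-5/8
4. join ACGR+P (d=-5/8) ⇒ ACGPR; edges |ACGR|=-5/16, |P|=-5/16
final tree: ((((A:83/6,G:-17/6):55/8,R:81/8):23/8,C:149/8):-5/16,P:-5/16)
total length: 391/8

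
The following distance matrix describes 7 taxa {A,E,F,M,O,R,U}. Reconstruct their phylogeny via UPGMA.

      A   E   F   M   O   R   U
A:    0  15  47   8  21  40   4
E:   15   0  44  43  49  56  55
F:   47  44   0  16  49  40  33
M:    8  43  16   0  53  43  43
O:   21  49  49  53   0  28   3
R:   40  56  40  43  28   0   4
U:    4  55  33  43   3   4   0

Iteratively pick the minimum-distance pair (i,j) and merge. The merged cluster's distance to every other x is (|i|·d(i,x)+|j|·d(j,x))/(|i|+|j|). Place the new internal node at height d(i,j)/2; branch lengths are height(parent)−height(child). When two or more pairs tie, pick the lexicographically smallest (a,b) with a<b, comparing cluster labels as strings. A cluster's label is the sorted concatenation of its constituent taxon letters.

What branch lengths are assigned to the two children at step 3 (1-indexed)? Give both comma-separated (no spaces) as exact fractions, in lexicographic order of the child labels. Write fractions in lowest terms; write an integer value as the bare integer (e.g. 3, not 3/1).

iteration 1: select O,U (d=3); attach at lengths (3/2, 3/2); label the merged cluster OU
  updated: d(A,OU)=25/2, d(E,OU)=52, d(F,OU)=41, d(M,OU)=48, d(OU,R)=16
iteration 2: select A,M (d=8); attach at lengths (4, 4); label the merged cluster AM
  updated: d(AM,E)=29, d(AM,F)=63/2, d(AM,OU)=121/4, d(AM,R)=83/2
iteration 3: select OU,R (d=16); attach at lengths (13/2, 8); label the merged cluster ORU
  updated: d(AM,ORU)=34, d(E,ORU)=160/3, d(F,ORU)=122/3
iteration 4: select AM,E (d=29); attach at lengths (21/2, 29/2); label the merged cluster AEM
  updated: d(AEM,F)=107/3, d(AEM,ORU)=364/9
iteration 5: select AEM,F (d=107/3); attach at lengths (10/3, 107/6); label the merged cluster AEFM
  updated: d(AEFM,ORU)=81/2
iteration 6: select AEFM,ORU (d=81/2); attach at lengths (29/12, 49/4); label the merged cluster AEFMORU
final tree: ((((A:4,M:4):21/2,E:29/2):10/3,F:107/6):29/12,((O:3/2,U:3/2):13/2,R:8):49/4)
total length: 259/3

13/2,8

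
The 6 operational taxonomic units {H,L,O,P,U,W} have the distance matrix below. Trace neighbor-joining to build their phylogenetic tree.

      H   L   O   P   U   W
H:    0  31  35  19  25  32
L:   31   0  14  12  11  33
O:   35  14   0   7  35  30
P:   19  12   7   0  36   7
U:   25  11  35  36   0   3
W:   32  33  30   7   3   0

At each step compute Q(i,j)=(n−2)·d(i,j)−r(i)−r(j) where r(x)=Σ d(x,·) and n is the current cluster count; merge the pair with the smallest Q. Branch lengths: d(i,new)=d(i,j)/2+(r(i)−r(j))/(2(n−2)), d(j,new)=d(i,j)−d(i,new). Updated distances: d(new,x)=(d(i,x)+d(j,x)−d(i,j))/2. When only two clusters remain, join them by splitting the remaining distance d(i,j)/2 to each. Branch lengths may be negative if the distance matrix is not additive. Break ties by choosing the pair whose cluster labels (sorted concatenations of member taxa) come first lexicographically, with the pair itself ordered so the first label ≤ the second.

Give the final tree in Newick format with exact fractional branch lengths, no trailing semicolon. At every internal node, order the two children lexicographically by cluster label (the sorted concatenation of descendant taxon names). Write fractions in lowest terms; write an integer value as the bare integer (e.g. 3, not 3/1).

1. join U+W (d=3, Q=-203) ⇒ UW; edges |U|=17/8, |W|=7/8
  updated: d(H,UW)=27, d(L,UW)=41/2, d(O,UW)=31, d(P,UW)=20
2. join H+UW (d=27, Q=-259/2) ⇒ HUW; edges |H|=63/4, |UW|=45/4
  updated: d(HUW,L)=49/4, d(HUW,O)=39/2, d(HUW,P)=6
3. join HUW+L (d=49/4, Q=-103/2) ⇒ HLUW; edges |HUW|=6, |L|=25/4
  updated: d(HLUW,O)=85/8, d(HLUW,P)=23/8
4. join HLUW+O (d=85/8, Q=-41/2) ⇒ HLOUW; edges |HLUW|=13/4, |O|=59/8
  updated: d(HLOUW,P)=-3/8
5. join HLOUW+P (d=-3/8) ⇒ HLOPUW; edges |HLOUW|=-3/16, |P|=-3/16
final tree: ((((H:63/4,(U:17/8,W:7/8):45/4):6,L:25/4):13/4,O:59/8):-3/16,P:-3/16)
total length: 105/2

((((H:63/4,(U:17/8,W:7/8):45/4):6,L:25/4):13/4,O:59/8):-3/16,P:-3/16)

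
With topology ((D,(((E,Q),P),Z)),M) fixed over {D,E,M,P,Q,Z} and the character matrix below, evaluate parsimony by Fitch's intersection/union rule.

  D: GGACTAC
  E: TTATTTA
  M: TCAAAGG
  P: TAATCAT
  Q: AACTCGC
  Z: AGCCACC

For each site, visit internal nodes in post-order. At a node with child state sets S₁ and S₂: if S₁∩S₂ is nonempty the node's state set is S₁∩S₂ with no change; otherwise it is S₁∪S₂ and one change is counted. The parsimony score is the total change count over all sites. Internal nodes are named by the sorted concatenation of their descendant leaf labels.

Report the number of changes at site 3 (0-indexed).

2

EQ@0: {T} ∪ {A} = {A,T} (union, +1)
EPQ@0: {A,T} ∩ {T} = {T} (intersection, +0)
EPQZ@0: {T} ∪ {A} = {A,T} (union, +1)
DEPQZ@0: {G} ∪ {A,T} = {A,G,T} (union, +1)
DEMPQZ@0: {A,G,T} ∩ {T} = {T} (intersection, +0)
EQ@1: {T} ∪ {A} = {A,T} (union, +1)
EPQ@1: {A,T} ∩ {A} = {A} (intersection, +0)
EPQZ@1: {A} ∪ {G} = {A,G} (union, +1)
DEPQZ@1: {G} ∩ {A,G} = {G} (intersection, +0)
DEMPQZ@1: {G} ∪ {C} = {C,G} (union, +1)
EQ@2: {A} ∪ {C} = {A,C} (union, +1)
EPQ@2: {A,C} ∩ {A} = {A} (intersection, +0)
EPQZ@2: {A} ∪ {C} = {A,C} (union, +1)
DEPQZ@2: {A} ∩ {A,C} = {A} (intersection, +0)
DEMPQZ@2: {A} ∩ {A} = {A} (intersection, +0)
EQ@3: {T} ∩ {T} = {T} (intersection, +0)
EPQ@3: {T} ∩ {T} = {T} (intersection, +0)
EPQZ@3: {T} ∪ {C} = {C,T} (union, +1)
DEPQZ@3: {C} ∩ {C,T} = {C} (intersection, +0)
DEMPQZ@3: {C} ∪ {A} = {A,C} (union, +1)
EQ@4: {T} ∪ {C} = {C,T} (union, +1)
EPQ@4: {C,T} ∩ {C} = {C} (intersection, +0)
EPQZ@4: {C} ∪ {A} = {A,C} (union, +1)
DEPQZ@4: {T} ∪ {A,C} = {A,C,T} (union, +1)
DEMPQZ@4: {A,C,T} ∩ {A} = {A} (intersection, +0)
EQ@5: {T} ∪ {G} = {G,T} (union, +1)
EPQ@5: {G,T} ∪ {A} = {A,G,T} (union, +1)
EPQZ@5: {A,G,T} ∪ {C} = {A,C,G,T} (union, +1)
DEPQZ@5: {A} ∩ {A,C,G,T} = {A} (intersection, +0)
DEMPQZ@5: {A} ∪ {G} = {A,G} (union, +1)
EQ@6: {A} ∪ {C} = {A,C} (union, +1)
EPQ@6: {A,C} ∪ {T} = {A,C,T} (union, +1)
EPQZ@6: {A,C,T} ∩ {C} = {C} (intersection, +0)
DEPQZ@6: {C} ∩ {C} = {C} (intersection, +0)
DEMPQZ@6: {C} ∪ {G} = {C,G} (union, +1)
per-site changes: [3, 3, 2, 2, 3, 4, 3]; total = 20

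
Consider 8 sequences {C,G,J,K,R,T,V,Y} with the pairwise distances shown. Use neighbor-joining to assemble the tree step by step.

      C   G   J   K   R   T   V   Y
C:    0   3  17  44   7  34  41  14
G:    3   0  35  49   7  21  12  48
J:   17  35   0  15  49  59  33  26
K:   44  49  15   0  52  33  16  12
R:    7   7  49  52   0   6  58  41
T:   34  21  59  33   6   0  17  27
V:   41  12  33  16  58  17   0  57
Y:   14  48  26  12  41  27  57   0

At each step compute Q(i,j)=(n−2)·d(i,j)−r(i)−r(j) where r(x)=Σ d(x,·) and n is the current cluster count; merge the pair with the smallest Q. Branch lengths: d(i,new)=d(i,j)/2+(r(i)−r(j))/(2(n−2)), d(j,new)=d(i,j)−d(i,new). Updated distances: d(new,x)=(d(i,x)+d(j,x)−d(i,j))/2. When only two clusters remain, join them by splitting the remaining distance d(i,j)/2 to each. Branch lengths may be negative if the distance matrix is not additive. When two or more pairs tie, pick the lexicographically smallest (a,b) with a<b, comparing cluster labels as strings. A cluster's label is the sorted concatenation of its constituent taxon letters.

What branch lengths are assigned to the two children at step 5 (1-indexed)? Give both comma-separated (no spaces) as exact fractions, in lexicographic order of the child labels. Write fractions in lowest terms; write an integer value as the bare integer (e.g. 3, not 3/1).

step 1: merge (R,T) at d=6, Q=-381; branch lengths R→59/12, T→13/12; new cluster RT
  updated: d(C,RT)=35/2, d(G,RT)=11, d(J,RT)=51, d(K,RT)=79/2, d(RT,V)=69/2, d(RT,Y)=31
step 2: merge (K,Y) at d=12, Q=-607/2; branch lengths K→19/4, Y→29/4; new cluster KY
  updated: d(C,KY)=23, d(G,KY)=85/2, d(J,KY)=29/2, d(KY,RT)=117/4, d(KY,V)=61/2
step 3: merge (J,KY) at d=29/2, Q=-929/4; branch lengths J→275/32, KY→189/32; new cluster JKY
  updated: d(C,JKY)=51/4, d(G,JKY)=63/2, d(JKY,RT)=263/8, d(JKY,V)=49/2
step 4: merge (JKY,V) at d=49/2, Q=-1121/8; branch lengths JKY→505/48, V→671/48; new cluster JKVY
  updated: d(C,JKVY)=117/8, d(G,JKVY)=19/2, d(JKVY,RT)=343/16
step 5: merge (C,G) at d=3, Q=-421/8; branch lengths C→141/32, G→-45/32; new cluster CG
  updated: d(CG,JKVY)=169/16, d(CG,RT)=51/4
step 6: merge (CG,JKVY) at d=169/16, Q=-179/4; branch lengths CG→15/16, JKVY→77/8; new cluster CGJKVY
  updated: d(CGJKVY,RT)=189/16
step 7: merge (CGJKVY,RT) at d=189/16; branch lengths CGJKVY→189/32, RT→189/32; new cluster CGJKRTVY
final tree: (((C:141/32,G:-45/32):15/16,((J:275/32,(K:19/4,Y:29/4):189/32):505/48,V:671/48):77/8):189/32,(R:59/12,T:13/12):189/32)
total length: 659/8

141/32,-45/32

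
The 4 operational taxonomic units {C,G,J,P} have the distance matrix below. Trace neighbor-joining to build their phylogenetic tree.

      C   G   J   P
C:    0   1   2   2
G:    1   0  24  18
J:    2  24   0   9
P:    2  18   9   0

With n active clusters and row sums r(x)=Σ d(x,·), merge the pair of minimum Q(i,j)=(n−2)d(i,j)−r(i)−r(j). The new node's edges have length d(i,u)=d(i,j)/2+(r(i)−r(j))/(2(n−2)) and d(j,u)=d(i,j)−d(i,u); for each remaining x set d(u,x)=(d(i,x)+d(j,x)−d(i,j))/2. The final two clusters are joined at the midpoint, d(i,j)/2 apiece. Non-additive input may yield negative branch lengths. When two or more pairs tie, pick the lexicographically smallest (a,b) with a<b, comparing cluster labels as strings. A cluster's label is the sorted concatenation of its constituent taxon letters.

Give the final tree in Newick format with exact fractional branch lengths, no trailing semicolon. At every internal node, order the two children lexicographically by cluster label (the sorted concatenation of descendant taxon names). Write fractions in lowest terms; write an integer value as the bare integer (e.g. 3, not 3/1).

(((C:-9,G:10):13/2,J:6):3/2,P:3/2)

step 1: merge (C,G) at d=1, Q=-46; branch lengths C→-9, G→10; new cluster CG
  updated: d(CG,J)=25/2, d(CG,P)=19/2
step 2: merge (CG,J) at d=25/2, Q=-31; branch lengths CG→13/2, J→6; new cluster CGJ
  updated: d(CGJ,P)=3
step 3: merge (CGJ,P) at d=3; branch lengths CGJ→3/2, P→3/2; new cluster CGJP
final tree: (((C:-9,G:10):13/2,J:6):3/2,P:3/2)
total length: 33/2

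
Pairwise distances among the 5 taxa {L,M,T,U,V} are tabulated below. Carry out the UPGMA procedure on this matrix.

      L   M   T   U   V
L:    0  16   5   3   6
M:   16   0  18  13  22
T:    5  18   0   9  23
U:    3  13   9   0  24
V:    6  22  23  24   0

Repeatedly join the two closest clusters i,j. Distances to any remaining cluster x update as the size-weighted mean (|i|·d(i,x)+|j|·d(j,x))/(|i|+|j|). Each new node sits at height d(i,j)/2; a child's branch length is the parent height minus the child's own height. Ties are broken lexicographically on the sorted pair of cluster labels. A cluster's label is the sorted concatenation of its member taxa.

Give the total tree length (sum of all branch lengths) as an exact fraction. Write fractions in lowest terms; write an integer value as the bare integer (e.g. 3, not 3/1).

379/12

1. join L+U (d=3) ⇒ LU; edges |L|=3/2, |U|=3/2
  updated: d(LU,M)=29/2, d(LU,T)=7, d(LU,V)=15
2. join LU+T (d=7) ⇒ LTU; edges |LU|=2, |T|=7/2
  updated: d(LTU,M)=47/3, d(LTU,V)=53/3
3. join LTU+M (d=47/3) ⇒ LMTU; edges |LTU|=13/3, |M|=47/6
  updated: d(LMTU,V)=75/4
4. join LMTU+V (d=75/4) ⇒ LMTUV; edges |LMTU|=37/24, |V|=75/8
final tree: ((((L:3/2,U:3/2):2,T:7/2):13/3,M:47/6):37/24,V:75/8)
total length: 379/12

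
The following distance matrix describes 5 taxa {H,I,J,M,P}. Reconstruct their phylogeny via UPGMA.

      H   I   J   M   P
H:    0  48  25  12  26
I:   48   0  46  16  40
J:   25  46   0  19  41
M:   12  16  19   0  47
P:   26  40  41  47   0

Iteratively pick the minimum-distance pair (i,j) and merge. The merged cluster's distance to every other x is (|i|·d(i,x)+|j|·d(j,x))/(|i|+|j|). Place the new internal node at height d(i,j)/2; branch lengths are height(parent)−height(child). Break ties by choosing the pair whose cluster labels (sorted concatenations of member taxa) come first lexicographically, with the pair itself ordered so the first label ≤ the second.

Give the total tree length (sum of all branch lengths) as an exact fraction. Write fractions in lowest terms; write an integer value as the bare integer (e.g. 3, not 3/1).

iteration 1: select H,M (d=12); attach at lengths (6, 6); label the merged cluster HM
  updated: d(HM,I)=32, d(HM,J)=22, d(HM,P)=73/2
iteration 2: select HM,J (d=22); attach at lengths (5, 11); label the merged cluster HJM
  updated: d(HJM,I)=110/3, d(HJM,P)=38
iteration 3: select HJM,I (d=110/3); attach at lengths (22/3, 55/3); label the merged cluster HIJM
  updated: d(HIJM,P)=77/2
iteration 4: select HIJM,P (d=77/2); attach at lengths (11/12, 77/4); label the merged cluster HIJMP
final tree: ((((H:6,M:6):5,J:11):22/3,I:55/3):11/12,P:77/4)
total length: 443/6

443/6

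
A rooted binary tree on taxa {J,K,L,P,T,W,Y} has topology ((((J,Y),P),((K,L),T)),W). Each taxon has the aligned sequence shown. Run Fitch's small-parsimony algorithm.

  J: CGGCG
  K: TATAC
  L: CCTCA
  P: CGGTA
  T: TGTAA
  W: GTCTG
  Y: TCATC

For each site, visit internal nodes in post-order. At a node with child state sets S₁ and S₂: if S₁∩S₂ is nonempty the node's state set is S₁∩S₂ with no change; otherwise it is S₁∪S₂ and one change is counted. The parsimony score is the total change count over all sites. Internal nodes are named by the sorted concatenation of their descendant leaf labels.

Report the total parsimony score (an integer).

18

[col 0] JY: children J:{C}, Y:{T} ∪→ {C,T}; cost 1
[col 0] JPY: children JY:{C,T}, P:{C} ∩→ {C}; cost 0
[col 0] KL: children K:{T}, L:{C} ∪→ {C,T}; cost 1
[col 0] KLT: children KL:{C,T}, T:{T} ∩→ {T}; cost 0
[col 0] JKLPTY: children JPY:{C}, KLT:{T} ∪→ {C,T}; cost 1
[col 0] JKLPTWY: children JKLPTY:{C,T}, W:{G} ∪→ {C,G,T}; cost 1
[col 1] JY: children J:{G}, Y:{C} ∪→ {C,G}; cost 1
[col 1] JPY: children JY:{C,G}, P:{G} ∩→ {G}; cost 0
[col 1] KL: children K:{A}, L:{C} ∪→ {A,C}; cost 1
[col 1] KLT: children KL:{A,C}, T:{G} ∪→ {A,C,G}; cost 1
[col 1] JKLPTY: children JPY:{G}, KLT:{A,C,G} ∩→ {G}; cost 0
[col 1] JKLPTWY: children JKLPTY:{G}, W:{T} ∪→ {G,T}; cost 1
[col 2] JY: children J:{G}, Y:{A} ∪→ {A,G}; cost 1
[col 2] JPY: children JY:{A,G}, P:{G} ∩→ {G}; cost 0
[col 2] KL: children K:{T}, L:{T} ∩→ {T}; cost 0
[col 2] KLT: children KL:{T}, T:{T} ∩→ {T}; cost 0
[col 2] JKLPTY: children JPY:{G}, KLT:{T} ∪→ {G,T}; cost 1
[col 2] JKLPTWY: children JKLPTY:{G,T}, W:{C} ∪→ {C,G,T}; cost 1
[col 3] JY: children J:{C}, Y:{T} ∪→ {C,T}; cost 1
[col 3] JPY: children JY:{C,T}, P:{T} ∩→ {T}; cost 0
[col 3] KL: children K:{A}, L:{C} ∪→ {A,C}; cost 1
[col 3] KLT: children KL:{A,C}, T:{A} ∩→ {A}; cost 0
[col 3] JKLPTY: children JPY:{T}, KLT:{A} ∪→ {A,T}; cost 1
[col 3] JKLPTWY: children JKLPTY:{A,T}, W:{T} ∩→ {T}; cost 0
[col 4] JY: children J:{G}, Y:{C} ∪→ {C,G}; cost 1
[col 4] JPY: children JY:{C,G}, P:{A} ∪→ {A,C,G}; cost 1
[col 4] KL: children K:{C}, L:{A} ∪→ {A,C}; cost 1
[col 4] KLT: children KL:{A,C}, T:{A} ∩→ {A}; cost 0
[col 4] JKLPTY: children JPY:{A,C,G}, KLT:{A} ∩→ {A}; cost 0
[col 4] JKLPTWY: children JKLPTY:{A}, W:{G} ∪→ {A,G}; cost 1
per-site changes: [4, 4, 3, 3, 4]; total = 18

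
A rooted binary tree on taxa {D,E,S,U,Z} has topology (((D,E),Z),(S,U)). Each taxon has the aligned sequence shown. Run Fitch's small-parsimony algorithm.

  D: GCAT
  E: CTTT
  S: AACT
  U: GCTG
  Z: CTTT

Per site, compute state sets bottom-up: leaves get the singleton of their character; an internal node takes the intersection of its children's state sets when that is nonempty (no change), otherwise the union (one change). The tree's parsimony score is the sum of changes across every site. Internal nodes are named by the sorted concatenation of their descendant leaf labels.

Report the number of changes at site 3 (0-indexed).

1

DE@0: {G} ∪ {C} = {C,G} (union, +1)
DEZ@0: {C,G} ∩ {C} = {C} (intersection, +0)
SU@0: {A} ∪ {G} = {A,G} (union, +1)
DESUZ@0: {C} ∪ {A,G} = {A,C,G} (union, +1)
DE@1: {C} ∪ {T} = {C,T} (union, +1)
DEZ@1: {C,T} ∩ {T} = {T} (intersection, +0)
SU@1: {A} ∪ {C} = {A,C} (union, +1)
DESUZ@1: {T} ∪ {A,C} = {A,C,T} (union, +1)
DE@2: {A} ∪ {T} = {A,T} (union, +1)
DEZ@2: {A,T} ∩ {T} = {T} (intersection, +0)
SU@2: {C} ∪ {T} = {C,T} (union, +1)
DESUZ@2: {T} ∩ {C,T} = {T} (intersection, +0)
DE@3: {T} ∩ {T} = {T} (intersection, +0)
DEZ@3: {T} ∩ {T} = {T} (intersection, +0)
SU@3: {T} ∪ {G} = {G,T} (union, +1)
DESUZ@3: {T} ∩ {G,T} = {T} (intersection, +0)
per-site changes: [3, 3, 2, 1]; total = 9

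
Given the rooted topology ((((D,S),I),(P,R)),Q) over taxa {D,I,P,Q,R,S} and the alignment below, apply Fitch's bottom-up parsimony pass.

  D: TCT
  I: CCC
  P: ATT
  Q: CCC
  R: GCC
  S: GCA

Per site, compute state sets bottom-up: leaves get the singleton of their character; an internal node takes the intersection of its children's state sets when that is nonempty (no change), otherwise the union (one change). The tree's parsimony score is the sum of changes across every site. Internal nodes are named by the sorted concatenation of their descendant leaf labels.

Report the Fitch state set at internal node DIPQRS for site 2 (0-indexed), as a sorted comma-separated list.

C

[col 0] DS: children D:{T}, S:{G} ∪→ {G,T}; cost 1
[col 0] DIS: children DS:{G,T}, I:{C} ∪→ {C,G,T}; cost 1
[col 0] PR: children P:{A}, R:{G} ∪→ {A,G}; cost 1
[col 0] DIPRS: children DIS:{C,G,T}, PR:{A,G} ∩→ {G}; cost 0
[col 0] DIPQRS: children DIPRS:{G}, Q:{C} ∪→ {C,G}; cost 1
[col 1] DS: children D:{C}, S:{C} ∩→ {C}; cost 0
[col 1] DIS: children DS:{C}, I:{C} ∩→ {C}; cost 0
[col 1] PR: children P:{T}, R:{C} ∪→ {C,T}; cost 1
[col 1] DIPRS: children DIS:{C}, PR:{C,T} ∩→ {C}; cost 0
[col 1] DIPQRS: children DIPRS:{C}, Q:{C} ∩→ {C}; cost 0
[col 2] DS: children D:{T}, S:{A} ∪→ {A,T}; cost 1
[col 2] DIS: children DS:{A,T}, I:{C} ∪→ {A,C,T}; cost 1
[col 2] PR: children P:{T}, R:{C} ∪→ {C,T}; cost 1
[col 2] DIPRS: children DIS:{A,C,T}, PR:{C,T} ∩→ {C,T}; cost 0
[col 2] DIPQRS: children DIPRS:{C,T}, Q:{C} ∩→ {C}; cost 0
per-site changes: [4, 1, 3]; total = 8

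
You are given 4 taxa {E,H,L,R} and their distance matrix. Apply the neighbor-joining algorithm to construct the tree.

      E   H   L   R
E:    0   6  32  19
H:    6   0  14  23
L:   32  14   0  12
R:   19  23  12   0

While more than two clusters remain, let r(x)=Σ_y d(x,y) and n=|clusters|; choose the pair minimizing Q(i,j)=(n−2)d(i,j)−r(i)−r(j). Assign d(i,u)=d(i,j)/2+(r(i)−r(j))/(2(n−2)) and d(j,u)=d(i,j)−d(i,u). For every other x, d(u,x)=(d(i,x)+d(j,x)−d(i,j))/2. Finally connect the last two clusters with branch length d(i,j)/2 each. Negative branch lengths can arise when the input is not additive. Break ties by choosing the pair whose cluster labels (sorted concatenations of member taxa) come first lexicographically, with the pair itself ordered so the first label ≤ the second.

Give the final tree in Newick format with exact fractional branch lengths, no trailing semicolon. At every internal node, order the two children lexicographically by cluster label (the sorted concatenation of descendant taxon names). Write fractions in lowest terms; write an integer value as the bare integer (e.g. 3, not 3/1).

(((E:13/2,H:-1/2):13,L:7):5/2,R:5/2)

1. join E+H (d=6, Q=-88) ⇒ EH; edges |E|=13/2, |H|=-1/2
  updated: d(EH,L)=20, d(EH,R)=18
2. join EH+L (d=20, Q=-50) ⇒ EHL; edges |EH|=13, |L|=7
  updated: d(EHL,R)=5
3. join EHL+R (d=5) ⇒ EHLR; edges |EHL|=5/2, |R|=5/2
final tree: (((E:13/2,H:-1/2):13,L:7):5/2,R:5/2)
total length: 31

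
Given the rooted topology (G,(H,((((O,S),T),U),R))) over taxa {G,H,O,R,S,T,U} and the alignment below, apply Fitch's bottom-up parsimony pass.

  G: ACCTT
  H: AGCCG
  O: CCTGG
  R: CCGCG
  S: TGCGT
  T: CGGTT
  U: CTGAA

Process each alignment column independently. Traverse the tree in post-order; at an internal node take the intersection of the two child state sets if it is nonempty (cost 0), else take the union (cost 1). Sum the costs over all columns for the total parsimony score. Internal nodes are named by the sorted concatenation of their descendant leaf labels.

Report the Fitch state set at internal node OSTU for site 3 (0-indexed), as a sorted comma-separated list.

site 0, node OS: O={C} ∪ S={T} → {C,T} (+1)
site 0, node OST: OS={C,T} ∩ T={C} → {C} (+0)
site 0, node OSTU: OST={C} ∩ U={C} → {C} (+0)
site 0, node ORSTU: OSTU={C} ∩ R={C} → {C} (+0)
site 0, node HORSTU: H={A} ∪ ORSTU={C} → {A,C} (+1)
site 0, node GHORSTU: G={A} ∩ HORSTU={A,C} → {A} (+0)
site 1, node OS: O={C} ∪ S={G} → {C,G} (+1)
site 1, node OST: OS={C,G} ∩ T={G} → {G} (+0)
site 1, node OSTU: OST={G} ∪ U={T} → {G,T} (+1)
site 1, node ORSTU: OSTU={G,T} ∪ R={C} → {C,G,T} (+1)
site 1, node HORSTU: H={G} ∩ ORSTU={C,G,T} → {G} (+0)
site 1, node GHORSTU: G={C} ∪ HORSTU={G} → {C,G} (+1)
site 2, node OS: O={T} ∪ S={C} → {C,T} (+1)
site 2, node OST: OS={C,T} ∪ T={G} → {C,G,T} (+1)
site 2, node OSTU: OST={C,G,T} ∩ U={G} → {G} (+0)
site 2, node ORSTU: OSTU={G} ∩ R={G} → {G} (+0)
site 2, node HORSTU: H={C} ∪ ORSTU={G} → {C,G} (+1)
site 2, node GHORSTU: G={C} ∩ HORSTU={C,G} → {C} (+0)
site 3, node OS: O={G} ∩ S={G} → {G} (+0)
site 3, node OST: OS={G} ∪ T={T} → {G,T} (+1)
site 3, node OSTU: OST={G,T} ∪ U={A} → {A,G,T} (+1)
site 3, node ORSTU: OSTU={A,G,T} ∪ R={C} → {A,C,G,T} (+1)
site 3, node HORSTU: H={C} ∩ ORSTU={A,C,G,T} → {C} (+0)
site 3, node GHORSTU: G={T} ∪ HORSTU={C} → {C,T} (+1)
site 4, node OS: O={G} ∪ S={T} → {G,T} (+1)
site 4, node OST: OS={G,T} ∩ T={T} → {T} (+0)
site 4, node OSTU: OST={T} ∪ U={A} → {A,T} (+1)
site 4, node ORSTU: OSTU={A,T} ∪ R={G} → {A,G,T} (+1)
site 4, node HORSTU: H={G} ∩ ORSTU={A,G,T} → {G} (+0)
site 4, node GHORSTU: G={T} ∪ HORSTU={G} → {G,T} (+1)
per-site changes: [2, 4, 3, 4, 4]; total = 17

A,G,T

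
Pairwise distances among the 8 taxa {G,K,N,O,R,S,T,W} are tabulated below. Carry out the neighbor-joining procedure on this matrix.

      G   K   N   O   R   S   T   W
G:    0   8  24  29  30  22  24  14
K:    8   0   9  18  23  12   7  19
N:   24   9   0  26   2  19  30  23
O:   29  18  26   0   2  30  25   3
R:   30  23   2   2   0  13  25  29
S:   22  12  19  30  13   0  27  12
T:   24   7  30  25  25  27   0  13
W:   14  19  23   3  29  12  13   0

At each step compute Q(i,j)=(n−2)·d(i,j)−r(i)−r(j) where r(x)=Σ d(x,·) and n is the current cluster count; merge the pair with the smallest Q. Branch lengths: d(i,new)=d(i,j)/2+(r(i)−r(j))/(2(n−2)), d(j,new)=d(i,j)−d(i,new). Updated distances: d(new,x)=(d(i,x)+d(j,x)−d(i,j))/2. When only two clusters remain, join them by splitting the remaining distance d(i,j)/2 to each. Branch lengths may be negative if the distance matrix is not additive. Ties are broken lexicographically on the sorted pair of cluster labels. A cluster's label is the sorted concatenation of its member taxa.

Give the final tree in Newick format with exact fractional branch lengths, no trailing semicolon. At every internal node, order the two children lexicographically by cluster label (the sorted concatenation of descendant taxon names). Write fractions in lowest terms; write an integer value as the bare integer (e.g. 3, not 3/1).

(((G:309/32,(((N:7/4,R:1/4):129/16,S:111/16):27/8,(O:47/10,W:-17/10):61/8):99/32):91/32,K:-71/32):295/64,T:295/64)

step 1: merge (N,R) at d=2, Q=-245; branch lengths N→7/4, R→1/4; new cluster NR
  updated: d(G,NR)=26, d(K,NR)=15, d(NR,O)=13, d(NR,S)=15, d(NR,T)=53/2, d(NR,W)=25
step 2: merge (O,W) at d=3, Q=-189; branch lengths O→47/10, W→-17/10; new cluster OW
  updated: d(G,OW)=20, d(K,OW)=17, d(NR,OW)=35/2, d(OW,S)=39/2, d(OW,T)=35/2
step 3: merge (NR,S) at d=15, Q=-271/2; branch lengths NR→129/16, S→111/16; new cluster NRS
  updated: d(G,NRS)=33/2, d(K,NRS)=6, d(NRS,OW)=11, d(NRS,T)=77/4
step 4: merge (NRS,OW) at d=11, Q=-341/4; branch lengths NRS→27/8, OW→61/8; new cluster NORSW
  updated: d(G,NORSW)=51/4, d(K,NORSW)=6, d(NORSW,T)=103/8
step 5: merge (G,NORSW) at d=51/4, Q=-407/8; branch lengths G→309/32, NORSW→99/32; new cluster GNORSW
  updated: d(GNORSW,K)=5/8, d(GNORSW,T)=193/16
step 6: merge (GNORSW,K) at d=5/8, Q=-315/16; branch lengths GNORSW→91/32, K→-71/32; new cluster GKNORSW
  updated: d(GKNORSW,T)=295/32
step 7: merge (GKNORSW,T) at d=295/32; branch lengths GKNORSW→295/64, T→295/64; new cluster GKNORSTW
final tree: (((G:309/32,(((N:7/4,R:1/4):129/16,S:111/16):27/8,(O:47/10,W:-17/10):61/8):99/32):91/32,K:-71/32):295/64,T:295/64)
total length: 1715/32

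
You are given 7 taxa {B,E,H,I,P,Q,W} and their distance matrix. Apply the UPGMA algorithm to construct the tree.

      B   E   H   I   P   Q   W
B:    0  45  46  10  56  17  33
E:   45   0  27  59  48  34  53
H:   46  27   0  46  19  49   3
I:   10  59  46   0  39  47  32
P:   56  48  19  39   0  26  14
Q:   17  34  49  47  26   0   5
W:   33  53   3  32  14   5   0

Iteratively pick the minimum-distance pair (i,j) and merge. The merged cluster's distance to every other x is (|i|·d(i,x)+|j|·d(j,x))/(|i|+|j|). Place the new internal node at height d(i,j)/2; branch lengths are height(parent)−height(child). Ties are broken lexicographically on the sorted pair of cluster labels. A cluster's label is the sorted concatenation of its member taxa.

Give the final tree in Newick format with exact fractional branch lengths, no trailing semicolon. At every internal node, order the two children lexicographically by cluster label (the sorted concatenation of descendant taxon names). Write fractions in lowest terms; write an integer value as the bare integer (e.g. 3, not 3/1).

1. join H+W (d=3) ⇒ HW; edges |H|=3/2, |W|=3/2
  updated: d(B,HW)=79/2, d(E,HW)=40, d(HW,I)=39, d(HW,P)=33/2, d(HW,Q)=27
2. join B+I (d=10) ⇒ BI; edges |B|=5, |I|=5
  updated: d(BI,E)=52, d(BI,HW)=157/4, d(BI,P)=95/2, d(BI,Q)=32
3. join HW+P (d=33/2) ⇒ HPW; edges |HW|=27/4, |P|=33/4
  updated: d(BI,HPW)=42, d(E,HPW)=128/3, d(HPW,Q)=80/3
4. join HPW+Q (d=80/3) ⇒ HPQW; edges |HPW|=61/12, |Q|=40/3
  updated: d(BI,HPQW)=79/2, d(E,HPQW)=81/2
5. join BI+HPQW (d=79/2) ⇒ BHIPQW; edges |BI|=59/4, |HPQW|=77/12
  updated: d(BHIPQW,E)=133/3
6. join BHIPQW+E (d=133/3) ⇒ BEHIPQW; edges |BHIPQW|=29/12, |E|=133/6
final tree: (((B:5,I:5):59/4,(((H:3/2,W:3/2):27/4,P:33/4):61/12,Q:40/3):77/12):29/12,E:133/6)
total length: 553/6

(((B:5,I:5):59/4,(((H:3/2,W:3/2):27/4,P:33/4):61/12,Q:40/3):77/12):29/12,E:133/6)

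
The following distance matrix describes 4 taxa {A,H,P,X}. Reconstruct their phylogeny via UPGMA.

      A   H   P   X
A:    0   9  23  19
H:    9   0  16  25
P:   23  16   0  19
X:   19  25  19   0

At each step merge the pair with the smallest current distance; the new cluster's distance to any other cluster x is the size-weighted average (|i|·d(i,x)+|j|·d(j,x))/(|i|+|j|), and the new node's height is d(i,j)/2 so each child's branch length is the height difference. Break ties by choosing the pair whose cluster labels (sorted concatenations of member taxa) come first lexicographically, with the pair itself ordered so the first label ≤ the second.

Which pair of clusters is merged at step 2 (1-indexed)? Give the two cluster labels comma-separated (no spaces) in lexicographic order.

1. join A+H (d=9) ⇒ AH; edges |A|=9/2, |H|=9/2
  updated: d(AH,P)=39/2, d(AH,X)=22
2. join P+X (d=19) ⇒ PX; edges |P|=19/2, |X|=19/2
  updated: d(AH,PX)=83/4
3. join AH+PX (d=83/4) ⇒ AHPX; edges |AH|=47/8, |PX|=7/8
final tree: ((A:9/2,H:9/2):47/8,(P:19/2,X:19/2):7/8)
total length: 139/4

P,X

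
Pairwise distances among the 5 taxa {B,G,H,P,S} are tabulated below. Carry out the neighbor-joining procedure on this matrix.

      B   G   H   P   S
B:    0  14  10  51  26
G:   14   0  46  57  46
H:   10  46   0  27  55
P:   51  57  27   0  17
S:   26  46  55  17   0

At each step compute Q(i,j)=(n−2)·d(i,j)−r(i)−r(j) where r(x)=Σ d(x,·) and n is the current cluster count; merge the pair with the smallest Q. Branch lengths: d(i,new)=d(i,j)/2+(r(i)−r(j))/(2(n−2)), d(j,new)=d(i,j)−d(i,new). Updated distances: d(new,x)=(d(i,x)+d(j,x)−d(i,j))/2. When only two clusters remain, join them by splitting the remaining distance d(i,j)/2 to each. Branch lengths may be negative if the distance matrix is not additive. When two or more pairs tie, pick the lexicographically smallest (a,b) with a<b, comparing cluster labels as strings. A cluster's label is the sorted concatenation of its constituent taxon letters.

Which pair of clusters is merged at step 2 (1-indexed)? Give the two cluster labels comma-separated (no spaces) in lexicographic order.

1. join P+S (d=17, Q=-245) ⇒ PS; edges |P|=59/6, |S|=43/6
  updated: d(B,PS)=30, d(G,PS)=43, d(H,PS)=65/2
2. join B+G (d=14, Q=-129) ⇒ BG; edges |B|=-21/4, |G|=77/4
  updated: d(BG,H)=21, d(BG,PS)=59/2
3. join BG+H (d=21, Q=-83) ⇒ BGH; edges |BG|=9, |H|=12
  updated: d(BGH,PS)=41/2
4. join BGH+PS (d=41/2) ⇒ BGHPS; edges |BGH|=41/4, |PS|=41/4
final tree: (((B:-21/4,G:77/4):9,H:12):41/4,(P:59/6,S:43/6):41/4)
total length: 145/2

B,G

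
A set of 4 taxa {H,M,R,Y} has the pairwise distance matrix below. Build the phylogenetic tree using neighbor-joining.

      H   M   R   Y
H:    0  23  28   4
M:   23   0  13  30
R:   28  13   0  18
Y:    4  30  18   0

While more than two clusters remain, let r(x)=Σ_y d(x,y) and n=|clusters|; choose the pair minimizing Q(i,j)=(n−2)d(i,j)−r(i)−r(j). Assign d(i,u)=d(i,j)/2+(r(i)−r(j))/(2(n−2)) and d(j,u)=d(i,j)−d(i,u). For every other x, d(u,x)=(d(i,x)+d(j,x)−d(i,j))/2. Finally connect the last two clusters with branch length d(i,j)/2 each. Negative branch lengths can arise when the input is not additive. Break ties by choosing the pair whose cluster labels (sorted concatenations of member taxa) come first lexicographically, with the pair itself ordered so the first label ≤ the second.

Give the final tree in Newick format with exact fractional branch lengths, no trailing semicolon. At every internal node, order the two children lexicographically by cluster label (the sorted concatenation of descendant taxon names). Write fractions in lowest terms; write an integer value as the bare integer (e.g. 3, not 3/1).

iteration 1: select H,Y (d=4, Q=-99); attach at lengths (11/4, 5/4); label the merged cluster HY
  updated: d(HY,M)=49/2, d(HY,R)=21
iteration 2: select HY,M (d=49/2, Q=-117/2); attach at lengths (65/4, 33/4); label the merged cluster HMY
  updated: d(HMY,R)=19/4
iteration 3: select HMY,R (d=19/4); attach at lengths (19/8, 19/8); label the merged cluster HMRY
final tree: (((H:11/4,Y:5/4):65/4,M:33/4):19/8,R:19/8)
total length: 133/4

(((H:11/4,Y:5/4):65/4,M:33/4):19/8,R:19/8)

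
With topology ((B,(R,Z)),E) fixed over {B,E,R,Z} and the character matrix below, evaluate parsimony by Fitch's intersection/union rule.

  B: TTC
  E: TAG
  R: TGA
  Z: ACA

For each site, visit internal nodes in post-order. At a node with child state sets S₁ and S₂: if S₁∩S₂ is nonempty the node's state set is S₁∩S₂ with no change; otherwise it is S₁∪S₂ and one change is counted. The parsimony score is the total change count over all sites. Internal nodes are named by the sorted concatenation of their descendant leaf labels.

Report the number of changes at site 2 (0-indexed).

2

site 0, node RZ: R={T} ∪ Z={A} → {A,T} (+1)
site 0, node BRZ: B={T} ∩ RZ={A,T} → {T} (+0)
site 0, node BERZ: BRZ={T} ∩ E={T} → {T} (+0)
site 1, node RZ: R={G} ∪ Z={C} → {C,G} (+1)
site 1, node BRZ: B={T} ∪ RZ={C,G} → {C,G,T} (+1)
site 1, node BERZ: BRZ={C,G,T} ∪ E={A} → {A,C,G,T} (+1)
site 2, node RZ: R={A} ∩ Z={A} → {A} (+0)
site 2, node BRZ: B={C} ∪ RZ={A} → {A,C} (+1)
site 2, node BERZ: BRZ={A,C} ∪ E={G} → {A,C,G} (+1)
per-site changes: [1, 3, 2]; total = 6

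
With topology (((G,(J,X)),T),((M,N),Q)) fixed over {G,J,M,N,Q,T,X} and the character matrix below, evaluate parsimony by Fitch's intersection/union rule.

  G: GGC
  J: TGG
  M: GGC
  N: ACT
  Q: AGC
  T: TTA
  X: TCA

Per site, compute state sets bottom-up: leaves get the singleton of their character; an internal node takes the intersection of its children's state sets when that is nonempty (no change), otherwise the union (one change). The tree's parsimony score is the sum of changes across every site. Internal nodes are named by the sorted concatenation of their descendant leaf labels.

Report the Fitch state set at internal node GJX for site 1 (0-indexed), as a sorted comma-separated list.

site 0, node JX: J={T} ∩ X={T} → {T} (+0)
site 0, node GJX: G={G} ∪ JX={T} → {G,T} (+1)
site 0, node GJTX: GJX={G,T} ∩ T={T} → {T} (+0)
site 0, node MN: M={G} ∪ N={A} → {A,G} (+1)
site 0, node MNQ: MN={A,G} ∩ Q={A} → {A} (+0)
site 0, node GJMNQTX: GJTX={T} ∪ MNQ={A} → {A,T} (+1)
site 1, node JX: J={G} ∪ X={C} → {C,G} (+1)
site 1, node GJX: G={G} ∩ JX={C,G} → {G} (+0)
site 1, node GJTX: GJX={G} ∪ T={T} → {G,T} (+1)
site 1, node MN: M={G} ∪ N={C} → {C,G} (+1)
site 1, node MNQ: MN={C,G} ∩ Q={G} → {G} (+0)
site 1, node GJMNQTX: GJTX={G,T} ∩ MNQ={G} → {G} (+0)
site 2, node JX: J={G} ∪ X={A} → {A,G} (+1)
site 2, node GJX: G={C} ∪ JX={A,G} → {A,C,G} (+1)
site 2, node GJTX: GJX={A,C,G} ∩ T={A} → {A} (+0)
site 2, node MN: M={C} ∪ N={T} → {C,T} (+1)
site 2, node MNQ: MN={C,T} ∩ Q={C} → {C} (+0)
site 2, node GJMNQTX: GJTX={A} ∪ MNQ={C} → {A,C} (+1)
per-site changes: [3, 3, 4]; total = 10

G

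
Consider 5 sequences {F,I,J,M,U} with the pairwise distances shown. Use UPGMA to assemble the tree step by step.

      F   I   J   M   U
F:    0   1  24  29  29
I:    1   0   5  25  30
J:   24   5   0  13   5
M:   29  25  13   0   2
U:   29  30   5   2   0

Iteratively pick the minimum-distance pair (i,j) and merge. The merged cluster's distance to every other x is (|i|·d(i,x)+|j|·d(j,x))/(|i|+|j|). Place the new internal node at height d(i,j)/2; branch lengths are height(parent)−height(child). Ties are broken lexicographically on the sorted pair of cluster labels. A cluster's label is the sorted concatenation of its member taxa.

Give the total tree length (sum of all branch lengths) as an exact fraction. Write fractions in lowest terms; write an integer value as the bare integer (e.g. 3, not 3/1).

step 1: merge (F,I) at d=1; branch lengths F→1/2, I→1/2; new cluster FI
  updated: d(FI,J)=29/2, d(FI,M)=27, d(FI,U)=59/2
step 2: merge (M,U) at d=2; branch lengths M→1, U→1; new cluster MU
  updated: d(FI,MU)=113/4, d(J,MU)=9
step 3: merge (J,MU) at d=9; branch lengths J→9/2, MU→7/2; new cluster JMU
  updated: d(FI,JMU)=71/3
step 4: merge (FI,JMU) at d=71/3; branch lengths FI→34/3, JMU→22/3; new cluster FIJMU
final tree: ((F:1/2,I:1/2):34/3,(J:9/2,(M:1,U:1):7/2):22/3)
total length: 89/3

89/3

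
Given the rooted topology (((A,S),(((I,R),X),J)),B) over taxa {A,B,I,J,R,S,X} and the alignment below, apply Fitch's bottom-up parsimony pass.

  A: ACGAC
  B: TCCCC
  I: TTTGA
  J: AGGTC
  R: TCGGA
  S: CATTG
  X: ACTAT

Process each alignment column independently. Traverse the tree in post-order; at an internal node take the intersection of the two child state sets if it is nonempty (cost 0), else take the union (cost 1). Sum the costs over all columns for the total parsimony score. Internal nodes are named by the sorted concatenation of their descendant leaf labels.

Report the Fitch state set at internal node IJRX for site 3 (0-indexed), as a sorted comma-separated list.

site 0, node AS: A={A} ∪ S={C} → {A,C} (+1)
site 0, node IR: I={T} ∩ R={T} → {T} (+0)
site 0, node IRX: IR={T} ∪ X={A} → {A,T} (+1)
site 0, node IJRX: IRX={A,T} ∩ J={A} → {A} (+0)
site 0, node AIJRSX: AS={A,C} ∩ IJRX={A} → {A} (+0)
site 0, node ABIJRSX: AIJRSX={A} ∪ B={T} → {A,T} (+1)
site 1, node AS: A={C} ∪ S={A} → {A,C} (+1)
site 1, node IR: I={T} ∪ R={C} → {C,T} (+1)
site 1, node IRX: IR={C,T} ∩ X={C} → {C} (+0)
site 1, node IJRX: IRX={C} ∪ J={G} → {C,G} (+1)
site 1, node AIJRSX: AS={A,C} ∩ IJRX={C,G} → {C} (+0)
site 1, node ABIJRSX: AIJRSX={C} ∩ B={C} → {C} (+0)
site 2, node AS: A={G} ∪ S={T} → {G,T} (+1)
site 2, node IR: I={T} ∪ R={G} → {G,T} (+1)
site 2, node IRX: IR={G,T} ∩ X={T} → {T} (+0)
site 2, node IJRX: IRX={T} ∪ J={G} → {G,T} (+1)
site 2, node AIJRSX: AS={G,T} ∩ IJRX={G,T} → {G,T} (+0)
site 2, node ABIJRSX: AIJRSX={G,T} ∪ B={C} → {C,G,T} (+1)
site 3, node AS: A={A} ∪ S={T} → {A,T} (+1)
site 3, node IR: I={G} ∩ R={G} → {G} (+0)
site 3, node IRX: IR={G} ∪ X={A} → {A,G} (+1)
site 3, node IJRX: IRX={A,G} ∪ J={T} → {A,G,T} (+1)
site 3, node AIJRSX: AS={A,T} ∩ IJRX={A,G,T} → {A,T} (+0)
site 3, node ABIJRSX: AIJRSX={A,T} ∪ B={C} → {A,C,T} (+1)
site 4, node AS: A={C} ∪ S={G} → {C,G} (+1)
site 4, node IR: I={A} ∩ R={A} → {A} (+0)
site 4, node IRX: IR={A} ∪ X={T} → {A,T} (+1)
site 4, node IJRX: IRX={A,T} ∪ J={C} → {A,C,T} (+1)
site 4, node AIJRSX: AS={C,G} ∩ IJRX={A,C,T} → {C} (+0)
site 4, node ABIJRSX: AIJRSX={C} ∩ B={C} → {C} (+0)
per-site changes: [3, 3, 4, 4, 3]; total = 17

A,G,T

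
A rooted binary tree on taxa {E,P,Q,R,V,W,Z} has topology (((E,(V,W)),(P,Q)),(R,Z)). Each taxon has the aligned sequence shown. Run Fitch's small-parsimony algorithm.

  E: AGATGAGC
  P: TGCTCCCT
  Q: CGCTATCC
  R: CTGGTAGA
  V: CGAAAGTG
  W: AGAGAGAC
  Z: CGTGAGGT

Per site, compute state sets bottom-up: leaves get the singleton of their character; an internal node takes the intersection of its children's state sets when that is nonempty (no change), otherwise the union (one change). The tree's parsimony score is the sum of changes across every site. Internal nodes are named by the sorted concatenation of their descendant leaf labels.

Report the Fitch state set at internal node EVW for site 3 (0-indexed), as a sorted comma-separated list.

site 0, node VW: V={C} ∪ W={A} → {A,C} (+1)
site 0, node EVW: E={A} ∩ VW={A,C} → {A} (+0)
site 0, node PQ: P={T} ∪ Q={C} → {C,T} (+1)
site 0, node EPQVW: EVW={A} ∪ PQ={C,T} → {A,C,T} (+1)
site 0, node RZ: R={C} ∩ Z={C} → {C} (+0)
site 0, node EPQRVWZ: EPQVW={A,C,T} ∩ RZ={C} → {C} (+0)
site 1, node VW: V={G} ∩ W={G} → {G} (+0)
site 1, node EVW: E={G} ∩ VW={G} → {G} (+0)
site 1, node PQ: P={G} ∩ Q={G} → {G} (+0)
site 1, node EPQVW: EVW={G} ∩ PQ={G} → {G} (+0)
site 1, node RZ: R={T} ∪ Z={G} → {G,T} (+1)
site 1, node EPQRVWZ: EPQVW={G} ∩ RZ={G,T} → {G} (+0)
site 2, node VW: V={A} ∩ W={A} → {A} (+0)
site 2, node EVW: E={A} ∩ VW={A} → {A} (+0)
site 2, node PQ: P={C} ∩ Q={C} → {C} (+0)
site 2, node EPQVW: EVW={A} ∪ PQ={C} → {A,C} (+1)
site 2, node RZ: R={G} ∪ Z={T} → {G,T} (+1)
site 2, node EPQRVWZ: EPQVW={A,C} ∪ RZ={G,T} → {A,C,G,T} (+1)
site 3, node VW: V={A} ∪ W={G} → {A,G} (+1)
site 3, node EVW: E={T} ∪ VW={A,G} → {A,G,T} (+1)
site 3, node PQ: P={T} ∩ Q={T} → {T} (+0)
site 3, node EPQVW: EVW={A,G,T} ∩ PQ={T} → {T} (+0)
site 3, node RZ: R={G} ∩ Z={G} → {G} (+0)
site 3, node EPQRVWZ: EPQVW={T} ∪ RZ={G} → {G,T} (+1)
site 4, node VW: V={A} ∩ W={A} → {A} (+0)
site 4, node EVW: E={G} ∪ VW={A} → {A,G} (+1)
site 4, node PQ: P={C} ∪ Q={A} → {A,C} (+1)
site 4, node EPQVW: EVW={A,G} ∩ PQ={A,C} → {A} (+0)
site 4, node RZ: R={T} ∪ Z={A} → {A,T} (+1)
site 4, node EPQRVWZ: EPQVW={A} ∩ RZ={A,T} → {A} (+0)
site 5, node VW: V={G} ∩ W={G} → {G} (+0)
site 5, node EVW: E={A} ∪ VW={G} → {A,G} (+1)
site 5, node PQ: P={C} ∪ Q={T} → {C,T} (+1)
site 5, node EPQVW: EVW={A,G} ∪ PQ={C,T} → {A,C,G,T} (+1)
site 5, node RZ: R={A} ∪ Z={G} → {A,G} (+1)
site 5, node EPQRVWZ: EPQVW={A,C,G,T} ∩ RZ={A,G} → {A,G} (+0)
site 6, node VW: V={T} ∪ W={A} → {A,T} (+1)
site 6, node EVW: E={G} ∪ VW={A,T} → {A,G,T} (+1)
site 6, node PQ: P={C} ∩ Q={C} → {C} (+0)
site 6, node EPQVW: EVW={A,G,T} ∪ PQ={C} → {A,C,G,T} (+1)
site 6, node RZ: R={G} ∩ Z={G} → {G} (+0)
site 6, node EPQRVWZ: EPQVW={A,C,G,T} ∩ RZ={G} → {G} (+0)
site 7, node VW: V={G} ∪ W={C} → {C,G} (+1)
site 7, node EVW: E={C} ∩ VW={C,G} → {C} (+0)
site 7, node PQ: P={T} ∪ Q={C} → {C,T} (+1)
site 7, node EPQVW: EVW={C} ∩ PQ={C,T} → {C} (+0)
site 7, node RZ: R={A} ∪ Z={T} → {A,T} (+1)
site 7, node EPQRVWZ: EPQVW={C} ∪ RZ={A,T} → {A,C,T} (+1)
per-site changes: [3, 1, 3, 3, 3, 4, 3, 4]; total = 24

A,G,T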